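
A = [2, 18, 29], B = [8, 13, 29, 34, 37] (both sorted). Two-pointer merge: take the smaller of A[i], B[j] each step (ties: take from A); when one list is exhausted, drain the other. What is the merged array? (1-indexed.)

i=1 j=1: A[i]=2<=B[j]=8 take 2, i++
i=2 j=1: A[i]=18>B[j]=8 take 8, j++
i=2 j=2: A[i]=18>B[j]=13 take 13, j++
i=2 j=3: A[i]=18<=B[j]=29 take 18, i++
i=3 j=3: A[i]=29<=B[j]=29 take 29, i++
i=4 j=3: A done, take B[j]=29, j++
i=4 j=4: A done, take B[j]=34, j++
i=4 j=5: A done, take B[j]=37, j++

[2, 8, 13, 18, 29, 29, 34, 37]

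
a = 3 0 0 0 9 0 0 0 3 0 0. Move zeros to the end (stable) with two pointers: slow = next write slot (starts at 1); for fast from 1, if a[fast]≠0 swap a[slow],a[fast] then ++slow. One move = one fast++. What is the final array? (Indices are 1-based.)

[3, 9, 3, 0, 0, 0, 0, 0, 0, 0, 0]

slow=1 fast=1: a[fast]=3≠0 swap→a[1]=3, slow++,fast++
slow=2 fast=2: a[fast]=0, fast++
slow=2 fast=3: a[fast]=0, fast++
slow=2 fast=4: a[fast]=0, fast++
slow=2 fast=5: a[fast]=9≠0 swap→a[2]=9, slow++,fast++
slow=3 fast=6: a[fast]=0, fast++
slow=3 fast=7: a[fast]=0, fast++
slow=3 fast=8: a[fast]=0, fast++
slow=3 fast=9: a[fast]=3≠0 swap→a[3]=3, slow++,fast++
slow=4 fast=10: a[fast]=0, fast++
slow=4 fast=11: a[fast]=0, fast++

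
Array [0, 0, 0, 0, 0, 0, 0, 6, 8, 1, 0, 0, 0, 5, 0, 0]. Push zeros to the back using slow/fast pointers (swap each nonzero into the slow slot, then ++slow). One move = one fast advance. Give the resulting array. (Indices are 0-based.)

[6, 8, 1, 5, 0, 0, 0, 0, 0, 0, 0, 0, 0, 0, 0, 0]

(s=0,f=0) a[fast]=0 → fast++
(s=0,f=1) a[fast]=0 → fast++
(s=0,f=2) a[fast]=0 → fast++
(s=0,f=3) a[fast]=0 → fast++
(s=0,f=4) a[fast]=0 → fast++
(s=0,f=5) a[fast]=0 → fast++
(s=0,f=6) a[fast]=0 → fast++
(s=0,f=7) a[fast]=6≠0 swap→a[0]=6 → slow++,fast++
(s=1,f=8) a[fast]=8≠0 swap→a[1]=8 → slow++,fast++
(s=2,f=9) a[fast]=1≠0 swap→a[2]=1 → slow++,fast++
(s=3,f=10) a[fast]=0 → fast++
(s=3,f=11) a[fast]=0 → fast++
(s=3,f=12) a[fast]=0 → fast++
(s=3,f=13) a[fast]=5≠0 swap→a[3]=5 → slow++,fast++
(s=4,f=14) a[fast]=0 → fast++
(s=4,f=15) a[fast]=0 → fast++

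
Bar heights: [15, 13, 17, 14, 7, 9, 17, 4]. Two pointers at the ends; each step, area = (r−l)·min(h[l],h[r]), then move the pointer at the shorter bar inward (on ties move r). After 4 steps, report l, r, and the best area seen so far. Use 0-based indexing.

[0,7] min(15,4)*7=28 best=28 * → r--
[0,6] min(15,17)*6=90 best=90 * → l++
[1,6] min(13,17)*5=65 best=90 → l++
[2,6] min(17,17)*4=68 best=90 → r--

l=2, r=5, best area=90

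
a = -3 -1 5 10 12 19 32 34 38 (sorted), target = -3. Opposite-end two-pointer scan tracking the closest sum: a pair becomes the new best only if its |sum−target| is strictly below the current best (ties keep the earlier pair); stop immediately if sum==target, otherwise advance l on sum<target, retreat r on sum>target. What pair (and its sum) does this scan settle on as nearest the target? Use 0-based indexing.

pair (-3, -1) with sum -4 (|Δ|=1)

[0,8] -3+38=35 d=38 * → r--
[0,7] -3+34=31 d=34 * → r--
[0,6] -3+32=29 d=32 * → r--
[0,5] -3+19=16 d=19 * → r--
[0,4] -3+12=9 d=12 * → r--
[0,3] -3+10=7 d=10 * → r--
[0,2] -3+5=2 d=5 * → r--
[0,1] -3+-1=-4 d=1 * → l++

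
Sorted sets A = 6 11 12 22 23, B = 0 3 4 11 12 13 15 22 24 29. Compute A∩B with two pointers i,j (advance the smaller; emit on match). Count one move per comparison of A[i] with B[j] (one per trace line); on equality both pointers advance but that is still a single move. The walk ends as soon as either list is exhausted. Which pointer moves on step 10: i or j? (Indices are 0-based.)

i

i=0 j=0: 6>0, j++
i=0 j=1: 6>3, j++
i=0 j=2: 6>4, j++
i=0 j=3: 6<11, i++
i=1 j=3: 11==11 emit, i++,j++
i=2 j=4: 12==12 emit, i++,j++
i=3 j=5: 22>13, j++
i=3 j=6: 22>15, j++
i=3 j=7: 22==22 emit, i++,j++
i=4 j=8: 23<24, i++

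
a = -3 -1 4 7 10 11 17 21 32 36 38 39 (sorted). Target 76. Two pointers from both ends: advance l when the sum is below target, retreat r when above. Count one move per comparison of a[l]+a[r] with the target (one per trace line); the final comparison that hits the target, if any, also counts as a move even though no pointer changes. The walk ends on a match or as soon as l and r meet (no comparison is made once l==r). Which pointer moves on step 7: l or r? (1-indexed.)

l=1 r=12: -3+39=36 <76, l++
l=2 r=12: -1+39=38 <76, l++
l=3 r=12: 4+39=43 <76, l++
l=4 r=12: 7+39=46 <76, l++
l=5 r=12: 10+39=49 <76, l++
l=6 r=12: 11+39=50 <76, l++
l=7 r=12: 17+39=56 <76, l++

l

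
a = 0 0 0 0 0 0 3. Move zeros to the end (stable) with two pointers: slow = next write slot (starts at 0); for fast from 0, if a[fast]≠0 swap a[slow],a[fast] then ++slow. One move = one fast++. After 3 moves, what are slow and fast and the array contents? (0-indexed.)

slow=0, fast=3, a=[0, 0, 0, 0, 0, 0, 3]

(s=0,f=0) a[fast]=0 → fast++
(s=0,f=1) a[fast]=0 → fast++
(s=0,f=2) a[fast]=0 → fast++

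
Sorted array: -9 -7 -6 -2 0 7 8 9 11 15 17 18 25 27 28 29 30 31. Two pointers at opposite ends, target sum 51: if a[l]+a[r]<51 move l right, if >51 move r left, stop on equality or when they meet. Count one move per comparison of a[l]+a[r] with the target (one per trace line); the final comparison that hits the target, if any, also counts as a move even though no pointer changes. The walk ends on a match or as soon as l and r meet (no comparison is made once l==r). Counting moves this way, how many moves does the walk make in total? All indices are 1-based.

17 moves

l=1 r=18: -9+31=22 <51, l++
l=2 r=18: -7+31=24 <51, l++
l=3 r=18: -6+31=25 <51, l++
l=4 r=18: -2+31=29 <51, l++
l=5 r=18: 0+31=31 <51, l++
l=6 r=18: 7+31=38 <51, l++
l=7 r=18: 8+31=39 <51, l++
l=8 r=18: 9+31=40 <51, l++
l=9 r=18: 11+31=42 <51, l++
l=10 r=18: 15+31=46 <51, l++
l=11 r=18: 17+31=48 <51, l++
l=12 r=18: 18+31=49 <51, l++
l=13 r=18: 25+31=56 >51, r--
l=13 r=17: 25+30=55 >51, r--
l=13 r=16: 25+29=54 >51, r--
l=13 r=15: 25+28=53 >51, r--
l=13 r=14: 25+27=52 >51, r--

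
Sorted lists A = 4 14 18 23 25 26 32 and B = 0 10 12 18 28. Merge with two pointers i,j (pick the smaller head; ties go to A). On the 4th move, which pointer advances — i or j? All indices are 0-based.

i=0 j=0: A[i]=4>B[j]=0 take 0, j++
i=0 j=1: A[i]=4<=B[j]=10 take 4, i++
i=1 j=1: A[i]=14>B[j]=10 take 10, j++
i=1 j=2: A[i]=14>B[j]=12 take 12, j++

j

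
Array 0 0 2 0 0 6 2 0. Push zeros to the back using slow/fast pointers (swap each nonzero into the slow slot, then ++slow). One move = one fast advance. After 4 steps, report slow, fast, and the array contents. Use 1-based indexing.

slow=2, fast=5, a=[2, 0, 0, 0, 0, 6, 2, 0]

(s=1,f=1) a[fast]=0 → fast++
(s=1,f=2) a[fast]=0 → fast++
(s=1,f=3) a[fast]=2≠0 swap→a[1]=2 → slow++,fast++
(s=2,f=4) a[fast]=0 → fast++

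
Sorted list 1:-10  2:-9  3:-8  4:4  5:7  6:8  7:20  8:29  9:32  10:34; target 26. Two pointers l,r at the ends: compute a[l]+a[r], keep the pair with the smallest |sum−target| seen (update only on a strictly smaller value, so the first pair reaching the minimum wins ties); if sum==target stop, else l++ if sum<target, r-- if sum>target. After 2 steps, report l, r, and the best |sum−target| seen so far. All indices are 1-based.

l=1 r=10: -10+34=24 d=2 *, l++
l=2 r=10: -9+34=25 d=1 *, l++

l=3, r=10, best |Δ|=1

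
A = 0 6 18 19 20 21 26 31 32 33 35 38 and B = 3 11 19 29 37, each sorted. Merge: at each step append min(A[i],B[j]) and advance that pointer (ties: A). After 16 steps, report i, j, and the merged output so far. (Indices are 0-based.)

i=11, j=5, merged so far=[0, 3, 6, 11, 18, 19, 19, 20, 21, 26, 29, 31, 32, 33, 35, 37]

[i=0,j=0] A[i]=0<=B[j]=3 take 0 → i++
[i=1,j=0] A[i]=6>B[j]=3 take 3 → j++
[i=1,j=1] A[i]=6<=B[j]=11 take 6 → i++
[i=2,j=1] A[i]=18>B[j]=11 take 11 → j++
[i=2,j=2] A[i]=18<=B[j]=19 take 18 → i++
[i=3,j=2] A[i]=19<=B[j]=19 take 19 → i++
[i=4,j=2] A[i]=20>B[j]=19 take 19 → j++
[i=4,j=3] A[i]=20<=B[j]=29 take 20 → i++
[i=5,j=3] A[i]=21<=B[j]=29 take 21 → i++
[i=6,j=3] A[i]=26<=B[j]=29 take 26 → i++
[i=7,j=3] A[i]=31>B[j]=29 take 29 → j++
[i=7,j=4] A[i]=31<=B[j]=37 take 31 → i++
[i=8,j=4] A[i]=32<=B[j]=37 take 32 → i++
[i=9,j=4] A[i]=33<=B[j]=37 take 33 → i++
[i=10,j=4] A[i]=35<=B[j]=37 take 35 → i++
[i=11,j=4] A[i]=38>B[j]=37 take 37 → j++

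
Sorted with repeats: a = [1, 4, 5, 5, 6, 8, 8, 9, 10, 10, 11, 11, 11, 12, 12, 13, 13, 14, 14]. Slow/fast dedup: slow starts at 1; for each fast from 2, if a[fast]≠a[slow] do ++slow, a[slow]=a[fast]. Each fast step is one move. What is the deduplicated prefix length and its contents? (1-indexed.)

length 11; prefix = [1, 4, 5, 6, 8, 9, 10, 11, 12, 13, 14]

slow=1 fast=2: a[fast]=4≠a[slow]=1 write a[2]=4, slow++,fast++
slow=2 fast=3: a[fast]=5≠a[slow]=4 write a[3]=5, slow++,fast++
slow=3 fast=4: a[fast]=5=a[slow] dup, fast++
slow=3 fast=5: a[fast]=6≠a[slow]=5 write a[4]=6, slow++,fast++
slow=4 fast=6: a[fast]=8≠a[slow]=6 write a[5]=8, slow++,fast++
slow=5 fast=7: a[fast]=8=a[slow] dup, fast++
slow=5 fast=8: a[fast]=9≠a[slow]=8 write a[6]=9, slow++,fast++
slow=6 fast=9: a[fast]=10≠a[slow]=9 write a[7]=10, slow++,fast++
slow=7 fast=10: a[fast]=10=a[slow] dup, fast++
slow=7 fast=11: a[fast]=11≠a[slow]=10 write a[8]=11, slow++,fast++
slow=8 fast=12: a[fast]=11=a[slow] dup, fast++
slow=8 fast=13: a[fast]=11=a[slow] dup, fast++
slow=8 fast=14: a[fast]=12≠a[slow]=11 write a[9]=12, slow++,fast++
slow=9 fast=15: a[fast]=12=a[slow] dup, fast++
slow=9 fast=16: a[fast]=13≠a[slow]=12 write a[10]=13, slow++,fast++
slow=10 fast=17: a[fast]=13=a[slow] dup, fast++
slow=10 fast=18: a[fast]=14≠a[slow]=13 write a[11]=14, slow++,fast++
slow=11 fast=19: a[fast]=14=a[slow] dup, fast++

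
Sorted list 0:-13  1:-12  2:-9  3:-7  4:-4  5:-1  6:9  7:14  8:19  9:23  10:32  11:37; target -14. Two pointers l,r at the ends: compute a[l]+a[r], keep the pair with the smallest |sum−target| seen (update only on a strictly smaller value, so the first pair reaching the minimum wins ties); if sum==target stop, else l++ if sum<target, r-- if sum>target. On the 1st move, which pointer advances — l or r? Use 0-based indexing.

r

l=0 r=11: -13+37=24 d=38 *, r--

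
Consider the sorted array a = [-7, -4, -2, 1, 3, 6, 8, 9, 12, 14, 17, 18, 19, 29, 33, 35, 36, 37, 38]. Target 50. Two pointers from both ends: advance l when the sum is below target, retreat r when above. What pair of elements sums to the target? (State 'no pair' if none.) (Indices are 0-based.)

(12, 38)

l=0 r=18: -7+38=31 <50, l++
l=1 r=18: -4+38=34 <50, l++
l=2 r=18: -2+38=36 <50, l++
l=3 r=18: 1+38=39 <50, l++
l=4 r=18: 3+38=41 <50, l++
l=5 r=18: 6+38=44 <50, l++
l=6 r=18: 8+38=46 <50, l++
l=7 r=18: 9+38=47 <50, l++
l=8 r=18: 12+38=50, found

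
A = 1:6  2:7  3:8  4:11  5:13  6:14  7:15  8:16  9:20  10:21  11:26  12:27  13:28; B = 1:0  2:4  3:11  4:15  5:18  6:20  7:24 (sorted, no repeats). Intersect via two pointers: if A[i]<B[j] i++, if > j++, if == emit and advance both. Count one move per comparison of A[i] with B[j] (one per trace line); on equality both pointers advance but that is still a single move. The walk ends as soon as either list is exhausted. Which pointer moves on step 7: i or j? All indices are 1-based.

i=1 j=1: 6>0, j++
i=1 j=2: 6>4, j++
i=1 j=3: 6<11, i++
i=2 j=3: 7<11, i++
i=3 j=3: 8<11, i++
i=4 j=3: 11==11 emit, i++,j++
i=5 j=4: 13<15, i++

i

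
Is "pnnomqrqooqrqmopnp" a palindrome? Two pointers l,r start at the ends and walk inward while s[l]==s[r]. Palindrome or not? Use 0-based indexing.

not a palindrome (mismatch at 2,15)

[0,17] 'p'=='p' → l++,r--
[1,16] 'n'=='n' → l++,r--
[2,15] 'n'!='p' → stop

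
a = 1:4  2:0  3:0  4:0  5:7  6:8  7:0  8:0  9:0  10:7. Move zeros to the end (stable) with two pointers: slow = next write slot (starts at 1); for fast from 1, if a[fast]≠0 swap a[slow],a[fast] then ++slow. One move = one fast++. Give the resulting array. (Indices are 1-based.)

slow=1 fast=1: a[fast]=4≠0 swap→a[1]=4, slow++,fast++
slow=2 fast=2: a[fast]=0, fast++
slow=2 fast=3: a[fast]=0, fast++
slow=2 fast=4: a[fast]=0, fast++
slow=2 fast=5: a[fast]=7≠0 swap→a[2]=7, slow++,fast++
slow=3 fast=6: a[fast]=8≠0 swap→a[3]=8, slow++,fast++
slow=4 fast=7: a[fast]=0, fast++
slow=4 fast=8: a[fast]=0, fast++
slow=4 fast=9: a[fast]=0, fast++
slow=4 fast=10: a[fast]=7≠0 swap→a[4]=7, slow++,fast++

[4, 7, 8, 7, 0, 0, 0, 0, 0, 0]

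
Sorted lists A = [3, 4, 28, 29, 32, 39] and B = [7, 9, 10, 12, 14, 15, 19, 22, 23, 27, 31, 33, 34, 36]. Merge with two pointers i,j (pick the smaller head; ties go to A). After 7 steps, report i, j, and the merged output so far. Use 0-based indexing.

[i=0,j=0] A[i]=3<=B[j]=7 take 3 → i++
[i=1,j=0] A[i]=4<=B[j]=7 take 4 → i++
[i=2,j=0] A[i]=28>B[j]=7 take 7 → j++
[i=2,j=1] A[i]=28>B[j]=9 take 9 → j++
[i=2,j=2] A[i]=28>B[j]=10 take 10 → j++
[i=2,j=3] A[i]=28>B[j]=12 take 12 → j++
[i=2,j=4] A[i]=28>B[j]=14 take 14 → j++

i=2, j=5, merged so far=[3, 4, 7, 9, 10, 12, 14]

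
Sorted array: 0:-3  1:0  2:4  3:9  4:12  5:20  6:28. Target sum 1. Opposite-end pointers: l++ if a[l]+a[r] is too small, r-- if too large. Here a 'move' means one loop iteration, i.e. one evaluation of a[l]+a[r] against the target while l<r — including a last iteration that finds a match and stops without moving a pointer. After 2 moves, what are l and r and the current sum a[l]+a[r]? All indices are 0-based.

l=0, r=4, sum=9

l=0 r=6: -3+28=25 >1, r--
l=0 r=5: -3+20=17 >1, r--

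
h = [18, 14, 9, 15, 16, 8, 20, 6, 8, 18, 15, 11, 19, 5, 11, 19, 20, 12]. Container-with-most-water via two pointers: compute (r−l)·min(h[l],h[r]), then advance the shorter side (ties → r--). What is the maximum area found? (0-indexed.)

[0,17] min(18,12)*17=204 best=204 * → r--
[0,16] min(18,20)*16=288 best=288 * → l++
[1,16] min(14,20)*15=210 best=288 → l++
[2,16] min(9,20)*14=126 best=288 → l++
[3,16] min(15,20)*13=195 best=288 → l++
[4,16] min(16,20)*12=192 best=288 → l++
[5,16] min(8,20)*11=88 best=288 → l++
[6,16] min(20,20)*10=200 best=288 → r--
[6,15] min(20,19)*9=171 best=288 → r--
[6,14] min(20,11)*8=88 best=288 → r--
[6,13] min(20,5)*7=35 best=288 → r--
[6,12] min(20,19)*6=114 best=288 → r--
[6,11] min(20,11)*5=55 best=288 → r--
[6,10] min(20,15)*4=60 best=288 → r--
[6,9] min(20,18)*3=54 best=288 → r--
[6,8] min(20,8)*2=16 best=288 → r--
[6,7] min(20,6)*1=6 best=288 → r--

max area = 288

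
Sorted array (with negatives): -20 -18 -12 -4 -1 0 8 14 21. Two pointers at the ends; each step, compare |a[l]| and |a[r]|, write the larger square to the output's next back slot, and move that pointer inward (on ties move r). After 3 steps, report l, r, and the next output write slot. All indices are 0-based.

[0,8] |-20|<=|21| out[8]=441 → r--
[0,7] |-20|>|14| out[7]=400 → l++
[1,7] |-18|>|14| out[6]=324 → l++

l=2, r=7, next write slot=5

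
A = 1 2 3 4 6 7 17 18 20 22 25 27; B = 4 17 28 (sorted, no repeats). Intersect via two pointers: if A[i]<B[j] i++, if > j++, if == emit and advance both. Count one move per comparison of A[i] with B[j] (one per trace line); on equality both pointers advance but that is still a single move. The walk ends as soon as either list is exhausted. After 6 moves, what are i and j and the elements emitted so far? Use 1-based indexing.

[i=1,j=1] 1<4 → i++
[i=2,j=1] 2<4 → i++
[i=3,j=1] 3<4 → i++
[i=4,j=1] 4==4 emit → i++,j++
[i=5,j=2] 6<17 → i++
[i=6,j=2] 7<17 → i++

i=7, j=2, emitted=[4]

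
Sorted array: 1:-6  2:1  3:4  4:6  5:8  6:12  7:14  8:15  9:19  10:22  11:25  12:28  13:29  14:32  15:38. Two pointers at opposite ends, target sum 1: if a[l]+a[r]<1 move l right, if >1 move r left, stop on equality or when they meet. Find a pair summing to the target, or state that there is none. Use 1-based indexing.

no pair

l=1 r=15: -6+38=32 >1, r--
l=1 r=14: -6+32=26 >1, r--
l=1 r=13: -6+29=23 >1, r--
l=1 r=12: -6+28=22 >1, r--
l=1 r=11: -6+25=19 >1, r--
l=1 r=10: -6+22=16 >1, r--
l=1 r=9: -6+19=13 >1, r--
l=1 r=8: -6+15=9 >1, r--
l=1 r=7: -6+14=8 >1, r--
l=1 r=6: -6+12=6 >1, r--
l=1 r=5: -6+8=2 >1, r--
l=1 r=4: -6+6=0 <1, l++
l=2 r=4: 1+6=7 >1, r--
l=2 r=3: 1+4=5 >1, r--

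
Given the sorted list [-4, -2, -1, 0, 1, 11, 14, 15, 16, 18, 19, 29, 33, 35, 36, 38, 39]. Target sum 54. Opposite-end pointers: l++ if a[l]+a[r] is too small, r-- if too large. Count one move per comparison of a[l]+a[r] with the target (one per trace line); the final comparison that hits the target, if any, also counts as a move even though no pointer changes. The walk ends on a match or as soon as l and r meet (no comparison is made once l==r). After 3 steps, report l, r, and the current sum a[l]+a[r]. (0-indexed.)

[0,16] -4+39=35 <54 → l++
[1,16] -2+39=37 <54 → l++
[2,16] -1+39=38 <54 → l++

l=3, r=16, sum=39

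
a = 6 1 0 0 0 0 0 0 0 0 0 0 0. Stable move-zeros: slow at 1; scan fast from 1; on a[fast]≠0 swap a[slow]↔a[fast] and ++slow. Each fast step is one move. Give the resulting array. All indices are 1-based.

[6, 1, 0, 0, 0, 0, 0, 0, 0, 0, 0, 0, 0]

slow=1 fast=1: a[fast]=6≠0 swap→a[1]=6, slow++,fast++
slow=2 fast=2: a[fast]=1≠0 swap→a[2]=1, slow++,fast++
slow=3 fast=3: a[fast]=0, fast++
slow=3 fast=4: a[fast]=0, fast++
slow=3 fast=5: a[fast]=0, fast++
slow=3 fast=6: a[fast]=0, fast++
slow=3 fast=7: a[fast]=0, fast++
slow=3 fast=8: a[fast]=0, fast++
slow=3 fast=9: a[fast]=0, fast++
slow=3 fast=10: a[fast]=0, fast++
slow=3 fast=11: a[fast]=0, fast++
slow=3 fast=12: a[fast]=0, fast++
slow=3 fast=13: a[fast]=0, fast++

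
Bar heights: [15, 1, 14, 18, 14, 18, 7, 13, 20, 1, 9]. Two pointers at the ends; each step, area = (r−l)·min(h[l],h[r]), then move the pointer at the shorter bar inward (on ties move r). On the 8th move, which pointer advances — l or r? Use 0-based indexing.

l

[0,10] min(15,9)*10=90 best=90 * → r--
[0,9] min(15,1)*9=9 best=90 → r--
[0,8] min(15,20)*8=120 best=120 * → l++
[1,8] min(1,20)*7=7 best=120 → l++
[2,8] min(14,20)*6=84 best=120 → l++
[3,8] min(18,20)*5=90 best=120 → l++
[4,8] min(14,20)*4=56 best=120 → l++
[5,8] min(18,20)*3=54 best=120 → l++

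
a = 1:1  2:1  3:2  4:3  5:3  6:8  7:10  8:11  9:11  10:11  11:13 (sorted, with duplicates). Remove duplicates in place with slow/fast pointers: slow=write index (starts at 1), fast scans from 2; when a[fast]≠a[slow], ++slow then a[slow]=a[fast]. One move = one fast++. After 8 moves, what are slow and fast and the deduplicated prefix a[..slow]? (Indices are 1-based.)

slow=6, fast=10, prefix=[1, 2, 3, 8, 10, 11]

slow=1 fast=2: a[fast]=1=a[slow] dup, fast++
slow=1 fast=3: a[fast]=2≠a[slow]=1 write a[2]=2, slow++,fast++
slow=2 fast=4: a[fast]=3≠a[slow]=2 write a[3]=3, slow++,fast++
slow=3 fast=5: a[fast]=3=a[slow] dup, fast++
slow=3 fast=6: a[fast]=8≠a[slow]=3 write a[4]=8, slow++,fast++
slow=4 fast=7: a[fast]=10≠a[slow]=8 write a[5]=10, slow++,fast++
slow=5 fast=8: a[fast]=11≠a[slow]=10 write a[6]=11, slow++,fast++
slow=6 fast=9: a[fast]=11=a[slow] dup, fast++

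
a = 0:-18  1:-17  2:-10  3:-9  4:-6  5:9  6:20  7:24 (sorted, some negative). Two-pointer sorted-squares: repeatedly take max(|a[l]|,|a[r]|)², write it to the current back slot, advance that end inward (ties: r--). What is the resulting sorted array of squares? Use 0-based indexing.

[0,7] |-18|<=|24| out[7]=576 → r--
[0,6] |-18|<=|20| out[6]=400 → r--
[0,5] |-18|>|9| out[5]=324 → l++
[1,5] |-17|>|9| out[4]=289 → l++
[2,5] |-10|>|9| out[3]=100 → l++
[3,5] |-9|<=|9| out[2]=81 → r--
[3,4] |-9|>|-6| out[1]=81 → l++
[4,4] |-6|<=|-6| out[0]=36 → r--

[36, 81, 81, 100, 289, 324, 400, 576]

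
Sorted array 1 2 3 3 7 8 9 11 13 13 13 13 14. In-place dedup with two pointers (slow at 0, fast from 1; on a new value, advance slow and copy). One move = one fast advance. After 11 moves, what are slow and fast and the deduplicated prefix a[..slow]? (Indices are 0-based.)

slow=7, fast=12, prefix=[1, 2, 3, 7, 8, 9, 11, 13]

slow=0 fast=1: a[fast]=2≠a[slow]=1 write a[1]=2, slow++,fast++
slow=1 fast=2: a[fast]=3≠a[slow]=2 write a[2]=3, slow++,fast++
slow=2 fast=3: a[fast]=3=a[slow] dup, fast++
slow=2 fast=4: a[fast]=7≠a[slow]=3 write a[3]=7, slow++,fast++
slow=3 fast=5: a[fast]=8≠a[slow]=7 write a[4]=8, slow++,fast++
slow=4 fast=6: a[fast]=9≠a[slow]=8 write a[5]=9, slow++,fast++
slow=5 fast=7: a[fast]=11≠a[slow]=9 write a[6]=11, slow++,fast++
slow=6 fast=8: a[fast]=13≠a[slow]=11 write a[7]=13, slow++,fast++
slow=7 fast=9: a[fast]=13=a[slow] dup, fast++
slow=7 fast=10: a[fast]=13=a[slow] dup, fast++
slow=7 fast=11: a[fast]=13=a[slow] dup, fast++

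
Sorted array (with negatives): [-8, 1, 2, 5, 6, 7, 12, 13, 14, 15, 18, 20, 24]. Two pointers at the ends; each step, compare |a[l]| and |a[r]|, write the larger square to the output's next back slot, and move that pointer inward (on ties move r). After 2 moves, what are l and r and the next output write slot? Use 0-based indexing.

l=0 r=12: |-8|<=|24| out[12]=576, r--
l=0 r=11: |-8|<=|20| out[11]=400, r--

l=0, r=10, next write slot=10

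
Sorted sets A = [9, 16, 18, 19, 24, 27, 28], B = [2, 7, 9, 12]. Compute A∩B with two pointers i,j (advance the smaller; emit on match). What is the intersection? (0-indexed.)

intersection = [9]

i=0 j=0: 9>2, j++
i=0 j=1: 9>7, j++
i=0 j=2: 9==9 emit, i++,j++
i=1 j=3: 16>12, j++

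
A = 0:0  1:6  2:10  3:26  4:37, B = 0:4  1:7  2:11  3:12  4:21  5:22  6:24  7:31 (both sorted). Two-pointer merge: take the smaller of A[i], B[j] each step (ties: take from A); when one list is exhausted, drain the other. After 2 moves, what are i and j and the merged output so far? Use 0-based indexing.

[i=0,j=0] A[i]=0<=B[j]=4 take 0 → i++
[i=1,j=0] A[i]=6>B[j]=4 take 4 → j++

i=1, j=1, merged so far=[0, 4]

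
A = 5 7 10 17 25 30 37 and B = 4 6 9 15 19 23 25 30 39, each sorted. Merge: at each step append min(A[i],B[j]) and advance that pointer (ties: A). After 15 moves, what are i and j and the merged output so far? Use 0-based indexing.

i=7, j=8, merged so far=[4, 5, 6, 7, 9, 10, 15, 17, 19, 23, 25, 25, 30, 30, 37]

[i=0,j=0] A[i]=5>B[j]=4 take 4 → j++
[i=0,j=1] A[i]=5<=B[j]=6 take 5 → i++
[i=1,j=1] A[i]=7>B[j]=6 take 6 → j++
[i=1,j=2] A[i]=7<=B[j]=9 take 7 → i++
[i=2,j=2] A[i]=10>B[j]=9 take 9 → j++
[i=2,j=3] A[i]=10<=B[j]=15 take 10 → i++
[i=3,j=3] A[i]=17>B[j]=15 take 15 → j++
[i=3,j=4] A[i]=17<=B[j]=19 take 17 → i++
[i=4,j=4] A[i]=25>B[j]=19 take 19 → j++
[i=4,j=5] A[i]=25>B[j]=23 take 23 → j++
[i=4,j=6] A[i]=25<=B[j]=25 take 25 → i++
[i=5,j=6] A[i]=30>B[j]=25 take 25 → j++
[i=5,j=7] A[i]=30<=B[j]=30 take 30 → i++
[i=6,j=7] A[i]=37>B[j]=30 take 30 → j++
[i=6,j=8] A[i]=37<=B[j]=39 take 37 → i++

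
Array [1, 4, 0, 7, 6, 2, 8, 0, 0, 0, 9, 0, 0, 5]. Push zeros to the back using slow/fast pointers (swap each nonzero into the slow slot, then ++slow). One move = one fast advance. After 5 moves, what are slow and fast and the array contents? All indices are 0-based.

slow=0 fast=0: a[fast]=1≠0 swap→a[0]=1, slow++,fast++
slow=1 fast=1: a[fast]=4≠0 swap→a[1]=4, slow++,fast++
slow=2 fast=2: a[fast]=0, fast++
slow=2 fast=3: a[fast]=7≠0 swap→a[2]=7, slow++,fast++
slow=3 fast=4: a[fast]=6≠0 swap→a[3]=6, slow++,fast++

slow=4, fast=5, a=[1, 4, 7, 6, 0, 2, 8, 0, 0, 0, 9, 0, 0, 5]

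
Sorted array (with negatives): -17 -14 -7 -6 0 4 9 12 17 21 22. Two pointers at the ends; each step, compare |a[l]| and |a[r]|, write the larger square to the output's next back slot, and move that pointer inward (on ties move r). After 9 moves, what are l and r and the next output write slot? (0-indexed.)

l=0 r=10: |-17|<=|22| out[10]=484, r--
l=0 r=9: |-17|<=|21| out[9]=441, r--
l=0 r=8: |-17|<=|17| out[8]=289, r--
l=0 r=7: |-17|>|12| out[7]=289, l++
l=1 r=7: |-14|>|12| out[6]=196, l++
l=2 r=7: |-7|<=|12| out[5]=144, r--
l=2 r=6: |-7|<=|9| out[4]=81, r--
l=2 r=5: |-7|>|4| out[3]=49, l++
l=3 r=5: |-6|>|4| out[2]=36, l++

l=4, r=5, next write slot=1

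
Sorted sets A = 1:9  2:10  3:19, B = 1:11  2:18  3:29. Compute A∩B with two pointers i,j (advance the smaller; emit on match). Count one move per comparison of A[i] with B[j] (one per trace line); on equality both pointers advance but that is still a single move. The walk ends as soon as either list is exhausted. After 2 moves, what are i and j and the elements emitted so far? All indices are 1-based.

i=3, j=1, emitted=[]

i=1 j=1: 9<11, i++
i=2 j=1: 10<11, i++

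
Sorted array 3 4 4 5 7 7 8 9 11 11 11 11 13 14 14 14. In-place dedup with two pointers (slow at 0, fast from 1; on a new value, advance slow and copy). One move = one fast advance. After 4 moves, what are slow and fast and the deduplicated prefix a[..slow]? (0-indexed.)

slow=0 fast=1: a[fast]=4≠a[slow]=3 write a[1]=4, slow++,fast++
slow=1 fast=2: a[fast]=4=a[slow] dup, fast++
slow=1 fast=3: a[fast]=5≠a[slow]=4 write a[2]=5, slow++,fast++
slow=2 fast=4: a[fast]=7≠a[slow]=5 write a[3]=7, slow++,fast++

slow=3, fast=5, prefix=[3, 4, 5, 7]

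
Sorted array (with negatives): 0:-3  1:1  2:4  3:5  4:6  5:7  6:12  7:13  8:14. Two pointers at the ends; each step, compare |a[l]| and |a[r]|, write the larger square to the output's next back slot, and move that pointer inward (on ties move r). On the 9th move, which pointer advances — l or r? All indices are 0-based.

l=0 r=8: |-3|<=|14| out[8]=196, r--
l=0 r=7: |-3|<=|13| out[7]=169, r--
l=0 r=6: |-3|<=|12| out[6]=144, r--
l=0 r=5: |-3|<=|7| out[5]=49, r--
l=0 r=4: |-3|<=|6| out[4]=36, r--
l=0 r=3: |-3|<=|5| out[3]=25, r--
l=0 r=2: |-3|<=|4| out[2]=16, r--
l=0 r=1: |-3|>|1| out[1]=9, l++
l=1 r=1: |1|<=|1| out[0]=1, r--

r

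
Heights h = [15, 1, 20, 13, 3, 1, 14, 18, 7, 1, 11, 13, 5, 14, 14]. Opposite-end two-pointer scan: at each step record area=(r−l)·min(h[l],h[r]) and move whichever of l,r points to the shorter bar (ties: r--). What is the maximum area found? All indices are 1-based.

max area = 196

[1,15] min(15,14)*14=196 best=196 * → r--
[1,14] min(15,14)*13=182 best=196 → r--
[1,13] min(15,5)*12=60 best=196 → r--
[1,12] min(15,13)*11=143 best=196 → r--
[1,11] min(15,11)*10=110 best=196 → r--
[1,10] min(15,1)*9=9 best=196 → r--
[1,9] min(15,7)*8=56 best=196 → r--
[1,8] min(15,18)*7=105 best=196 → l++
[2,8] min(1,18)*6=6 best=196 → l++
[3,8] min(20,18)*5=90 best=196 → r--
[3,7] min(20,14)*4=56 best=196 → r--
[3,6] min(20,1)*3=3 best=196 → r--
[3,5] min(20,3)*2=6 best=196 → r--
[3,4] min(20,13)*1=13 best=196 → r--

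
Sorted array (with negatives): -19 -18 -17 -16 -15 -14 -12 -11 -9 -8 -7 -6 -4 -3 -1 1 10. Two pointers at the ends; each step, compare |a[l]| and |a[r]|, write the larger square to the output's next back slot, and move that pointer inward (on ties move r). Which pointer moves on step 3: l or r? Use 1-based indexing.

l

[1,17] |-19|>|10| out[17]=361 → l++
[2,17] |-18|>|10| out[16]=324 → l++
[3,17] |-17|>|10| out[15]=289 → l++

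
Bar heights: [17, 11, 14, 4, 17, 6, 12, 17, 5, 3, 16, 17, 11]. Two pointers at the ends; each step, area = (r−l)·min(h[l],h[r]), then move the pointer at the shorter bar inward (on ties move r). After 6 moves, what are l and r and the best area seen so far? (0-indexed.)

l=0, r=6, best area=187

[0,12] min(17,11)*12=132 best=132 * → r--
[0,11] min(17,17)*11=187 best=187 * → r--
[0,10] min(17,16)*10=160 best=187 → r--
[0,9] min(17,3)*9=27 best=187 → r--
[0,8] min(17,5)*8=40 best=187 → r--
[0,7] min(17,17)*7=119 best=187 → r--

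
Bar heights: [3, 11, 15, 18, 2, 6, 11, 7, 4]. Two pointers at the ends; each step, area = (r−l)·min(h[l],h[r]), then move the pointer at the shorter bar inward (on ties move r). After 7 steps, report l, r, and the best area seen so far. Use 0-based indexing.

l=0 r=8: min(3,4)*8=24 best=24 *, l++
l=1 r=8: min(11,4)*7=28 best=28 *, r--
l=1 r=7: min(11,7)*6=42 best=42 *, r--
l=1 r=6: min(11,11)*5=55 best=55 *, r--
l=1 r=5: min(11,6)*4=24 best=55, r--
l=1 r=4: min(11,2)*3=6 best=55, r--
l=1 r=3: min(11,18)*2=22 best=55, l++

l=2, r=3, best area=55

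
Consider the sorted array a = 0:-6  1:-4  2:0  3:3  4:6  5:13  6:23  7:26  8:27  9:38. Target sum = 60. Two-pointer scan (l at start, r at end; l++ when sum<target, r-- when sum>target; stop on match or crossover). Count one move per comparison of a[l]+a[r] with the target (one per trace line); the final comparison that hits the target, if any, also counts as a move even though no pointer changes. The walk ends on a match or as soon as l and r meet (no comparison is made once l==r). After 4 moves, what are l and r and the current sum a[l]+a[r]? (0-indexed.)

l=4, r=9, sum=44

[0,9] -6+38=32 <60 → l++
[1,9] -4+38=34 <60 → l++
[2,9] 0+38=38 <60 → l++
[3,9] 3+38=41 <60 → l++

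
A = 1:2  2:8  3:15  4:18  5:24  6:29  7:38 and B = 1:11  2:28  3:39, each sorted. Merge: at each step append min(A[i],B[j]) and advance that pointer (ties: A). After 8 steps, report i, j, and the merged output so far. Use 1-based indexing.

[i=1,j=1] A[i]=2<=B[j]=11 take 2 → i++
[i=2,j=1] A[i]=8<=B[j]=11 take 8 → i++
[i=3,j=1] A[i]=15>B[j]=11 take 11 → j++
[i=3,j=2] A[i]=15<=B[j]=28 take 15 → i++
[i=4,j=2] A[i]=18<=B[j]=28 take 18 → i++
[i=5,j=2] A[i]=24<=B[j]=28 take 24 → i++
[i=6,j=2] A[i]=29>B[j]=28 take 28 → j++
[i=6,j=3] A[i]=29<=B[j]=39 take 29 → i++

i=7, j=3, merged so far=[2, 8, 11, 15, 18, 24, 28, 29]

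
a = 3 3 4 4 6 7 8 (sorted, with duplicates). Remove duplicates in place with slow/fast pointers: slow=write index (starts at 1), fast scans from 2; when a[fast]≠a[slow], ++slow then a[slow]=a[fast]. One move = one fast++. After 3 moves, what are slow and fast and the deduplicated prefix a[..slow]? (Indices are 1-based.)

(s=1,f=2) a[fast]=3=a[slow] dup → fast++
(s=1,f=3) a[fast]=4≠a[slow]=3 write a[2]=4 → slow++,fast++
(s=2,f=4) a[fast]=4=a[slow] dup → fast++

slow=2, fast=5, prefix=[3, 4]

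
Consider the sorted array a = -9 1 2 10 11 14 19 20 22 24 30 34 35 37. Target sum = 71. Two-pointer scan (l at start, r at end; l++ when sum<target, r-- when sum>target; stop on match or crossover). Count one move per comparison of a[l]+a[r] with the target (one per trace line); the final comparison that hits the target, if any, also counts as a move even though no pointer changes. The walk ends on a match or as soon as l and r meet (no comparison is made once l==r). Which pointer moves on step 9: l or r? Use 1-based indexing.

l

[1,14] -9+37=28 <71 → l++
[2,14] 1+37=38 <71 → l++
[3,14] 2+37=39 <71 → l++
[4,14] 10+37=47 <71 → l++
[5,14] 11+37=48 <71 → l++
[6,14] 14+37=51 <71 → l++
[7,14] 19+37=56 <71 → l++
[8,14] 20+37=57 <71 → l++
[9,14] 22+37=59 <71 → l++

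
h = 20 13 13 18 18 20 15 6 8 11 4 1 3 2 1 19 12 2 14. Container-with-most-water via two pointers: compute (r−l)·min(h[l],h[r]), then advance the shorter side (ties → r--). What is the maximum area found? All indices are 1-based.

l=1 r=19: min(20,14)*18=252 best=252 *, r--
l=1 r=18: min(20,2)*17=34 best=252, r--
l=1 r=17: min(20,12)*16=192 best=252, r--
l=1 r=16: min(20,19)*15=285 best=285 *, r--
l=1 r=15: min(20,1)*14=14 best=285, r--
l=1 r=14: min(20,2)*13=26 best=285, r--
l=1 r=13: min(20,3)*12=36 best=285, r--
l=1 r=12: min(20,1)*11=11 best=285, r--
l=1 r=11: min(20,4)*10=40 best=285, r--
l=1 r=10: min(20,11)*9=99 best=285, r--
l=1 r=9: min(20,8)*8=64 best=285, r--
l=1 r=8: min(20,6)*7=42 best=285, r--
l=1 r=7: min(20,15)*6=90 best=285, r--
l=1 r=6: min(20,20)*5=100 best=285, r--
l=1 r=5: min(20,18)*4=72 best=285, r--
l=1 r=4: min(20,18)*3=54 best=285, r--
l=1 r=3: min(20,13)*2=26 best=285, r--
l=1 r=2: min(20,13)*1=13 best=285, r--

max area = 285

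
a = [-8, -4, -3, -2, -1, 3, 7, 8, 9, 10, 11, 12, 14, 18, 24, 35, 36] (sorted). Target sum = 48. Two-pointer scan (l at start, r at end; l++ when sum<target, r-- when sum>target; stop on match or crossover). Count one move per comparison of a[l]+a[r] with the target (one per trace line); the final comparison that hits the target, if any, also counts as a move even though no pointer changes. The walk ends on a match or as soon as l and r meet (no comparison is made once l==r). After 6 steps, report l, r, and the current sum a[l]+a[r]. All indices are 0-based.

l=6, r=16, sum=43

[0,16] -8+36=28 <48 → l++
[1,16] -4+36=32 <48 → l++
[2,16] -3+36=33 <48 → l++
[3,16] -2+36=34 <48 → l++
[4,16] -1+36=35 <48 → l++
[5,16] 3+36=39 <48 → l++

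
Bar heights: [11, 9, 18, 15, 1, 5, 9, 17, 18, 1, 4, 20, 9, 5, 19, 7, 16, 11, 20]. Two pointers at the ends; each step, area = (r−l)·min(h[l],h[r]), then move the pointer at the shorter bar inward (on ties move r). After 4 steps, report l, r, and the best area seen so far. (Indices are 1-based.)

[1,19] min(11,20)*18=198 best=198 * → l++
[2,19] min(9,20)*17=153 best=198 → l++
[3,19] min(18,20)*16=288 best=288 * → l++
[4,19] min(15,20)*15=225 best=288 → l++

l=5, r=19, best area=288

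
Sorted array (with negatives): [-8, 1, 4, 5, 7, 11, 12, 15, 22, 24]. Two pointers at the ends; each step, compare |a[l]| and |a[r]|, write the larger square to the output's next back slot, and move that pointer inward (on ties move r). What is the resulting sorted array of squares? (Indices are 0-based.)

[0,9] |-8|<=|24| out[9]=576 → r--
[0,8] |-8|<=|22| out[8]=484 → r--
[0,7] |-8|<=|15| out[7]=225 → r--
[0,6] |-8|<=|12| out[6]=144 → r--
[0,5] |-8|<=|11| out[5]=121 → r--
[0,4] |-8|>|7| out[4]=64 → l++
[1,4] |1|<=|7| out[3]=49 → r--
[1,3] |1|<=|5| out[2]=25 → r--
[1,2] |1|<=|4| out[1]=16 → r--
[1,1] |1|<=|1| out[0]=1 → r--

[1, 16, 25, 49, 64, 121, 144, 225, 484, 576]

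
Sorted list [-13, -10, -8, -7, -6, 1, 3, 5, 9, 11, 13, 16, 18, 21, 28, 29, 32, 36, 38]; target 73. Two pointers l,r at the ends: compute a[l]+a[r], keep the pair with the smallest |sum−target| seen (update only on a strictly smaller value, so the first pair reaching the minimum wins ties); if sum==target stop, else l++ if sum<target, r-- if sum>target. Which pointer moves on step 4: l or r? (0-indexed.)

[0,18] -13+38=25 d=48 * → l++
[1,18] -10+38=28 d=45 * → l++
[2,18] -8+38=30 d=43 * → l++
[3,18] -7+38=31 d=42 * → l++

l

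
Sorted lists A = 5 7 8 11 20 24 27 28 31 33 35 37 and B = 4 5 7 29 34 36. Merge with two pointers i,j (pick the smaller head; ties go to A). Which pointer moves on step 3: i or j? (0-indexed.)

i=0 j=0: A[i]=5>B[j]=4 take 4, j++
i=0 j=1: A[i]=5<=B[j]=5 take 5, i++
i=1 j=1: A[i]=7>B[j]=5 take 5, j++

j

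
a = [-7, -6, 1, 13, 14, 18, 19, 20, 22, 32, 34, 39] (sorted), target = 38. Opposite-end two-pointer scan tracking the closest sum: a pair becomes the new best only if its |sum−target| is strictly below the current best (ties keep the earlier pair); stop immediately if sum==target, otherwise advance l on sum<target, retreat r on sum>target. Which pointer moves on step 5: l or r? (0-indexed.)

l=0 r=11: -7+39=32 d=6 *, l++
l=1 r=11: -6+39=33 d=5 *, l++
l=2 r=11: 1+39=40 d=2 *, r--
l=2 r=10: 1+34=35 d=3, l++
l=3 r=10: 13+34=47 d=9, r--

r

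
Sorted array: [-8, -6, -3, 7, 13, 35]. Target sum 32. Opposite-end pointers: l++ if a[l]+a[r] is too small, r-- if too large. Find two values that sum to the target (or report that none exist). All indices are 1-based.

(-3, 35)

l=1 r=6: -8+35=27 <32, l++
l=2 r=6: -6+35=29 <32, l++
l=3 r=6: -3+35=32, found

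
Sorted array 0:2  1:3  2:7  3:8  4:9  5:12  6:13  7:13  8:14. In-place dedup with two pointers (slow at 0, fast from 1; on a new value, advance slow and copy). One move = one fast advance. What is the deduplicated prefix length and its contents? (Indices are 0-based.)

length 8; prefix = [2, 3, 7, 8, 9, 12, 13, 14]

(s=0,f=1) a[fast]=3≠a[slow]=2 write a[1]=3 → slow++,fast++
(s=1,f=2) a[fast]=7≠a[slow]=3 write a[2]=7 → slow++,fast++
(s=2,f=3) a[fast]=8≠a[slow]=7 write a[3]=8 → slow++,fast++
(s=3,f=4) a[fast]=9≠a[slow]=8 write a[4]=9 → slow++,fast++
(s=4,f=5) a[fast]=12≠a[slow]=9 write a[5]=12 → slow++,fast++
(s=5,f=6) a[fast]=13≠a[slow]=12 write a[6]=13 → slow++,fast++
(s=6,f=7) a[fast]=13=a[slow] dup → fast++
(s=6,f=8) a[fast]=14≠a[slow]=13 write a[7]=14 → slow++,fast++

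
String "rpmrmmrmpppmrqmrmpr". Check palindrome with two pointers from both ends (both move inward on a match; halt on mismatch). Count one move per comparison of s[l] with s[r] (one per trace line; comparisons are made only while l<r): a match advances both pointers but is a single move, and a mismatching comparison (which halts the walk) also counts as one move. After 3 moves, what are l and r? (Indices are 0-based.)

l=3, r=15

[0,18] 'r'=='r' → l++,r--
[1,17] 'p'=='p' → l++,r--
[2,16] 'm'=='m' → l++,r--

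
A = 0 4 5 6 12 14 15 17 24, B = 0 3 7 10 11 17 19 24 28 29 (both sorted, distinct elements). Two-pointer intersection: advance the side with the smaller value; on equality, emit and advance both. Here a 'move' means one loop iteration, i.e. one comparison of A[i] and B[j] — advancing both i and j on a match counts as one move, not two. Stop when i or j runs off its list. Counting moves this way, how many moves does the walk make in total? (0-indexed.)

i=0 j=0: 0==0 emit, i++,j++
i=1 j=1: 4>3, j++
i=1 j=2: 4<7, i++
i=2 j=2: 5<7, i++
i=3 j=2: 6<7, i++
i=4 j=2: 12>7, j++
i=4 j=3: 12>10, j++
i=4 j=4: 12>11, j++
i=4 j=5: 12<17, i++
i=5 j=5: 14<17, i++
i=6 j=5: 15<17, i++
i=7 j=5: 17==17 emit, i++,j++
i=8 j=6: 24>19, j++
i=8 j=7: 24==24 emit, i++,j++

14 moves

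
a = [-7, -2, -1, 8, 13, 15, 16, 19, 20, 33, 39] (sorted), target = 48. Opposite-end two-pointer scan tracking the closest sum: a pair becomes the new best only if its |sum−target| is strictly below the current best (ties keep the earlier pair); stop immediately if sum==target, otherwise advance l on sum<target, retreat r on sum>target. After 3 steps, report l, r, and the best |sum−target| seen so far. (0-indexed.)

[0,10] -7+39=32 d=16 * → l++
[1,10] -2+39=37 d=11 * → l++
[2,10] -1+39=38 d=10 * → l++

l=3, r=10, best |Δ|=10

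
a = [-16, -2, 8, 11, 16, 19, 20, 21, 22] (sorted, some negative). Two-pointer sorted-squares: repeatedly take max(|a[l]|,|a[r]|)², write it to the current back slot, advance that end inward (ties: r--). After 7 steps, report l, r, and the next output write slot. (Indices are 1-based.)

l=2, r=3, next write slot=2

[1,9] |-16|<=|22| out[9]=484 → r--
[1,8] |-16|<=|21| out[8]=441 → r--
[1,7] |-16|<=|20| out[7]=400 → r--
[1,6] |-16|<=|19| out[6]=361 → r--
[1,5] |-16|<=|16| out[5]=256 → r--
[1,4] |-16|>|11| out[4]=256 → l++
[2,4] |-2|<=|11| out[3]=121 → r--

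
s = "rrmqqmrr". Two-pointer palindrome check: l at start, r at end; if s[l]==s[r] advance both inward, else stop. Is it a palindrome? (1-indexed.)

[1,8] 'r'=='r' → l++,r--
[2,7] 'r'=='r' → l++,r--
[3,6] 'm'=='m' → l++,r--
[4,5] 'q'=='q' → l++,r--

palindrome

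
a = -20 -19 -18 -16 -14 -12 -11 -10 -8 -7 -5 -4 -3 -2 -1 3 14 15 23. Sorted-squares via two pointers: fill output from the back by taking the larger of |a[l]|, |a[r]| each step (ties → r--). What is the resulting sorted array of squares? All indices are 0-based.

[1, 4, 9, 9, 16, 25, 49, 64, 100, 121, 144, 196, 196, 225, 256, 324, 361, 400, 529]

[0,18] |-20|<=|23| out[18]=529 → r--
[0,17] |-20|>|15| out[17]=400 → l++
[1,17] |-19|>|15| out[16]=361 → l++
[2,17] |-18|>|15| out[15]=324 → l++
[3,17] |-16|>|15| out[14]=256 → l++
[4,17] |-14|<=|15| out[13]=225 → r--
[4,16] |-14|<=|14| out[12]=196 → r--
[4,15] |-14|>|3| out[11]=196 → l++
[5,15] |-12|>|3| out[10]=144 → l++
[6,15] |-11|>|3| out[9]=121 → l++
[7,15] |-10|>|3| out[8]=100 → l++
[8,15] |-8|>|3| out[7]=64 → l++
[9,15] |-7|>|3| out[6]=49 → l++
[10,15] |-5|>|3| out[5]=25 → l++
[11,15] |-4|>|3| out[4]=16 → l++
[12,15] |-3|<=|3| out[3]=9 → r--
[12,14] |-3|>|-1| out[2]=9 → l++
[13,14] |-2|>|-1| out[1]=4 → l++
[14,14] |-1|<=|-1| out[0]=1 → r--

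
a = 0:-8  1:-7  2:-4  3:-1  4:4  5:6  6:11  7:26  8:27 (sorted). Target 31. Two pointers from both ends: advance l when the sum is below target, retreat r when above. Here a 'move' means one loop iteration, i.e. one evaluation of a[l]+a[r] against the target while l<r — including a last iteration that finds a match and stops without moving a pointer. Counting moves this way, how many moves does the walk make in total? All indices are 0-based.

[0,8] -8+27=19 <31 → l++
[1,8] -7+27=20 <31 → l++
[2,8] -4+27=23 <31 → l++
[3,8] -1+27=26 <31 → l++
[4,8] 4+27=31 → found

5 moves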